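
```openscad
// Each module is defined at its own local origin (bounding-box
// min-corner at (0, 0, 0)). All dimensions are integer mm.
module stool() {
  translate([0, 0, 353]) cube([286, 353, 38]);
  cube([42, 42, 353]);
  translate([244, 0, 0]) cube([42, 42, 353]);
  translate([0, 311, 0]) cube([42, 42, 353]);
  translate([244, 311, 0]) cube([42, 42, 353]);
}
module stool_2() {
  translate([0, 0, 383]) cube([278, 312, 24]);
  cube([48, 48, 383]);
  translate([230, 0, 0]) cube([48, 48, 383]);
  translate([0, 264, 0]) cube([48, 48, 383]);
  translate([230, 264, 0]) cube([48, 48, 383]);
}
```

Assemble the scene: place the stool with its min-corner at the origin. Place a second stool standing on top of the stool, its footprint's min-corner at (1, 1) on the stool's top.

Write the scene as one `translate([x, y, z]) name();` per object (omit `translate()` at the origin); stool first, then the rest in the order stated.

stool();
translate([1, 1, 391]) stool_2();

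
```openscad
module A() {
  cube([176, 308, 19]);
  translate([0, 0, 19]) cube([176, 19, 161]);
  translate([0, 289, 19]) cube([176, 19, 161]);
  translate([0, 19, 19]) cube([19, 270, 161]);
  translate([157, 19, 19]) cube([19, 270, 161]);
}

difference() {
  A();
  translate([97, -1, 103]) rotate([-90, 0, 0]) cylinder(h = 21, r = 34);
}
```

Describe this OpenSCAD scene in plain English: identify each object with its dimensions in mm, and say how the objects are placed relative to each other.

A is an open-topped rectangular box: outside dimensions 176×308×180 mm, with a uniform wall and base thickness of 19 mm. The base is a full 176×308 slab on the floor; four walls sit on top of the base. The front and back walls (the −y and +y sides) span the full width; the two side walls fit between them.

The open box has a circular hole of radius 34 mm through its front wall, centred at (x = 97, z = 103).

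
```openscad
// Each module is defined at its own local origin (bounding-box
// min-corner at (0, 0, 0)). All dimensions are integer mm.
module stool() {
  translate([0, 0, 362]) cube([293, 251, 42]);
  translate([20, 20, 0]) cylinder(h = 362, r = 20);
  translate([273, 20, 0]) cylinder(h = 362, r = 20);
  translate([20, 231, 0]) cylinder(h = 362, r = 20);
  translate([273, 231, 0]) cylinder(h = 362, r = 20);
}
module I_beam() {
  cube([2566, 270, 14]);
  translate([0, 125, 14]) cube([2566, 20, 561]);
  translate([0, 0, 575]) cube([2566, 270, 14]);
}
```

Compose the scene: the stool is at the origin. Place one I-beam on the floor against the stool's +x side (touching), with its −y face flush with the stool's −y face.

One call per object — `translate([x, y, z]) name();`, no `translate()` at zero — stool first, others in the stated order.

stool();
translate([293, 0, 0]) I_beam();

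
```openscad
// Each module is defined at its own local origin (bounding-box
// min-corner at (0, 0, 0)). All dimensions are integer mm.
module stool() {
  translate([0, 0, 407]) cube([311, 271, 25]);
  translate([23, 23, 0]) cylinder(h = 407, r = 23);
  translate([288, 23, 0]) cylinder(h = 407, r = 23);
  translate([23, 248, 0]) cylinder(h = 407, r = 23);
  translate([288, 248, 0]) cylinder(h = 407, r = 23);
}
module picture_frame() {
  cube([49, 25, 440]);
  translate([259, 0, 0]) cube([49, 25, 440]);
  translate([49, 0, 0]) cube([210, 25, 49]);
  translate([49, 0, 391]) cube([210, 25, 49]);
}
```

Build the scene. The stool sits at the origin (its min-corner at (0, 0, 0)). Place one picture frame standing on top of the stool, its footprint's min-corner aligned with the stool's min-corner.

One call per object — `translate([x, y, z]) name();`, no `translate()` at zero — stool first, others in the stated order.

stool();
translate([0, 0, 432]) picture_frame();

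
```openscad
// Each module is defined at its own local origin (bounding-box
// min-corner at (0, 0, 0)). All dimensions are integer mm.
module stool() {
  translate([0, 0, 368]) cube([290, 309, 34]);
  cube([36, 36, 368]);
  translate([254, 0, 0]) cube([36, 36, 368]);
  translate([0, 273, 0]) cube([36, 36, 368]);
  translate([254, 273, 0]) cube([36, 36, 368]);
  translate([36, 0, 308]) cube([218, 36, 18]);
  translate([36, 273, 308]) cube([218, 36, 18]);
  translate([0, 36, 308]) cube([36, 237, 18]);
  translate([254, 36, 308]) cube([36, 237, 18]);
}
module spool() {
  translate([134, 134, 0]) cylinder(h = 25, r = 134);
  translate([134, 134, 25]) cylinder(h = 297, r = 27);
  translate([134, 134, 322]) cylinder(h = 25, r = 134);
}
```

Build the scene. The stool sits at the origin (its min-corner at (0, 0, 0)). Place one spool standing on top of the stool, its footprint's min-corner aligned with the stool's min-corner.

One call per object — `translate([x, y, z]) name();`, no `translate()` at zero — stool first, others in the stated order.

stool();
translate([0, 0, 402]) spool();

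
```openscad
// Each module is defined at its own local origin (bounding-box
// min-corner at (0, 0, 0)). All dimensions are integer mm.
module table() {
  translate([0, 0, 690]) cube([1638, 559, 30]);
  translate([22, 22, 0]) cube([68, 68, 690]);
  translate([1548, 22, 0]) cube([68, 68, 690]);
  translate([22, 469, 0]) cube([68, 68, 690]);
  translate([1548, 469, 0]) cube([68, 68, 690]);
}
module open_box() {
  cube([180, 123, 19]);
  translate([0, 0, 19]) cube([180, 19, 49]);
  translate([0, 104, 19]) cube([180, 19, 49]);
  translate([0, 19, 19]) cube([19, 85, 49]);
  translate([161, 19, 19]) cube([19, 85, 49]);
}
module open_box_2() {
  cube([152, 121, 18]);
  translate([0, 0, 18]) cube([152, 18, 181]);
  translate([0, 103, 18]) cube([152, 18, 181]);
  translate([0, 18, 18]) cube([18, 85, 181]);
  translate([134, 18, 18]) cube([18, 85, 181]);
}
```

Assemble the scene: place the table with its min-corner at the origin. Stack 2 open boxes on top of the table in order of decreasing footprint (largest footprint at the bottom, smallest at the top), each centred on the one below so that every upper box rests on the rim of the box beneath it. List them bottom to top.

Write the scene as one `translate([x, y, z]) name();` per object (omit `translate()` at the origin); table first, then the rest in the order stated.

table();
translate([729, 218, 720]) open_box();
translate([743, 219, 788]) open_box_2();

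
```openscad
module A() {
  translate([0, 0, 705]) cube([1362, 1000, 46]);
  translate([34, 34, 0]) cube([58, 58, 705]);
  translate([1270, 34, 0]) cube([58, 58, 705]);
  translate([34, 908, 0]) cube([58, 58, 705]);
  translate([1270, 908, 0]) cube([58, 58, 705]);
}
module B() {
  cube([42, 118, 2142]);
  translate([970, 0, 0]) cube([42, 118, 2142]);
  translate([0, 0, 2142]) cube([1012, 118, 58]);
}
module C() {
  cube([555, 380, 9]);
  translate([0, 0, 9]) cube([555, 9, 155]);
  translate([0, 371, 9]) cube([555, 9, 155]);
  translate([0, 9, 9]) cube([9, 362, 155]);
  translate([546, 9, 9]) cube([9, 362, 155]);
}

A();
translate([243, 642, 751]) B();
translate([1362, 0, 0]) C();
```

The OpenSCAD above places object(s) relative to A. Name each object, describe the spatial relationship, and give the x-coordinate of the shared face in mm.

A is a table. B is a door frame. C is an open box. The door frame is on top of the table. The open box is against the table's +x side, with their −y faces flush. The x-coordinate of the shared face is 1362 mm.

The table's +x face and the open box's −x face are both at x = 1362 mm.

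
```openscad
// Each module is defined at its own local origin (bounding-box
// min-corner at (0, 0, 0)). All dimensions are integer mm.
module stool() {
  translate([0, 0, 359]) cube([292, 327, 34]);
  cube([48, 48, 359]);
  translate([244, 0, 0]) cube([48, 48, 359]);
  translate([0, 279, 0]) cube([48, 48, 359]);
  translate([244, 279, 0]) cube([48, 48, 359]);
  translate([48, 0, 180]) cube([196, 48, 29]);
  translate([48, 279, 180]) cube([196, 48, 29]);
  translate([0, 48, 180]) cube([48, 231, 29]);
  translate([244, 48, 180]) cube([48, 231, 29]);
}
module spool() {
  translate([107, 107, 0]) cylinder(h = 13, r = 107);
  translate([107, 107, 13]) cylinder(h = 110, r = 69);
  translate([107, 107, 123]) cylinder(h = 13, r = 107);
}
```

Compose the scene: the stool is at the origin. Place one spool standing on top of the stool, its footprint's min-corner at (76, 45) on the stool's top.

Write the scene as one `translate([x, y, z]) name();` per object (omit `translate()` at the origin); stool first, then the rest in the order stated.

stool();
translate([76, 45, 393]) spool();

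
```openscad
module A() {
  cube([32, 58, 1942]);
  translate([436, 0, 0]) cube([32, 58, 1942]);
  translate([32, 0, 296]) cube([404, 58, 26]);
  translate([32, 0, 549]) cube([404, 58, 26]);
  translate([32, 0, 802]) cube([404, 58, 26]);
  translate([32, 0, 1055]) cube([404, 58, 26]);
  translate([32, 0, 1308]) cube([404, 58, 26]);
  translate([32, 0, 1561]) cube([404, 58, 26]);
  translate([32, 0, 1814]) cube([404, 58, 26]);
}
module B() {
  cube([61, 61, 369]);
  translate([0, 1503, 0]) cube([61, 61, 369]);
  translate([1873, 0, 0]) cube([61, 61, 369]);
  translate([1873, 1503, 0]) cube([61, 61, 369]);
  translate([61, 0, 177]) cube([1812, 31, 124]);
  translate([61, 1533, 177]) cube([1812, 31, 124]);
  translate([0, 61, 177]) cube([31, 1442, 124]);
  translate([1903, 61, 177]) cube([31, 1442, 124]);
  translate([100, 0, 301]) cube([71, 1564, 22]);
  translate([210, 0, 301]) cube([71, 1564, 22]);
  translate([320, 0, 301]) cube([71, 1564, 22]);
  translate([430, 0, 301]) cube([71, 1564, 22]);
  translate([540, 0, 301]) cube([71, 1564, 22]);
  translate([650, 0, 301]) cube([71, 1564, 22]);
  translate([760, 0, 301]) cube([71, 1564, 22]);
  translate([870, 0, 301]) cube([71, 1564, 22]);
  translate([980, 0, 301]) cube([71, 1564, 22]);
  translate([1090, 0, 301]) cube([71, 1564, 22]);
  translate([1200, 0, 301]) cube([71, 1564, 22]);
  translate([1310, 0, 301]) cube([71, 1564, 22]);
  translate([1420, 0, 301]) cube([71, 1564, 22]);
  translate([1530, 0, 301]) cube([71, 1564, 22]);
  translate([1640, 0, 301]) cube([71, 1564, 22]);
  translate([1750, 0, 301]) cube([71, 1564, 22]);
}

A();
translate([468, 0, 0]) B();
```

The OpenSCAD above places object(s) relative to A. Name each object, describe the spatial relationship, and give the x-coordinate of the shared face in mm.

A is a ladder. B is a bed frame. The bed frame is against the ladder's +x side, with their −y faces flush. The x-coordinate of the shared face is 468 mm.

The ladder's +x face and the bed frame's −x face are both at x = 468 mm.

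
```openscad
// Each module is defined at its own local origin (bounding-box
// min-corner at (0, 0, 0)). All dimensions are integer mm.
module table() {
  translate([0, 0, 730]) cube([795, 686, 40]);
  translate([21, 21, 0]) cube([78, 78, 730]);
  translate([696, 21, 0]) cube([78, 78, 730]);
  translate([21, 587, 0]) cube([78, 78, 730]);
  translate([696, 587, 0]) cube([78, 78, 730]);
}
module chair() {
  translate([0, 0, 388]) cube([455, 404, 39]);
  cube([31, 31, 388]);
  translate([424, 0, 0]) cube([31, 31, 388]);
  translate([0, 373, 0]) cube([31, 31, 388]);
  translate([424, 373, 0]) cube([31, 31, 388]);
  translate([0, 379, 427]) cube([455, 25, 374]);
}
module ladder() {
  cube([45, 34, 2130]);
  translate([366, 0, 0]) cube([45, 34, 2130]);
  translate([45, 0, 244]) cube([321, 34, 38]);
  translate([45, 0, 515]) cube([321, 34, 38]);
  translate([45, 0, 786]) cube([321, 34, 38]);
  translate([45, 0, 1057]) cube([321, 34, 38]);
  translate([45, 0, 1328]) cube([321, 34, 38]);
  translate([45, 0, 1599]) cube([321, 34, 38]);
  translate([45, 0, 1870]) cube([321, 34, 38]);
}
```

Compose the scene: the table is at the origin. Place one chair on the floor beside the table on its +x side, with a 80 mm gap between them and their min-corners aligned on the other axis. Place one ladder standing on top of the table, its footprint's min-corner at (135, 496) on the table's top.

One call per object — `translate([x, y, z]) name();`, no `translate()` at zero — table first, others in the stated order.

table();
translate([875, 0, 0]) chair();
translate([135, 496, 770]) ladder();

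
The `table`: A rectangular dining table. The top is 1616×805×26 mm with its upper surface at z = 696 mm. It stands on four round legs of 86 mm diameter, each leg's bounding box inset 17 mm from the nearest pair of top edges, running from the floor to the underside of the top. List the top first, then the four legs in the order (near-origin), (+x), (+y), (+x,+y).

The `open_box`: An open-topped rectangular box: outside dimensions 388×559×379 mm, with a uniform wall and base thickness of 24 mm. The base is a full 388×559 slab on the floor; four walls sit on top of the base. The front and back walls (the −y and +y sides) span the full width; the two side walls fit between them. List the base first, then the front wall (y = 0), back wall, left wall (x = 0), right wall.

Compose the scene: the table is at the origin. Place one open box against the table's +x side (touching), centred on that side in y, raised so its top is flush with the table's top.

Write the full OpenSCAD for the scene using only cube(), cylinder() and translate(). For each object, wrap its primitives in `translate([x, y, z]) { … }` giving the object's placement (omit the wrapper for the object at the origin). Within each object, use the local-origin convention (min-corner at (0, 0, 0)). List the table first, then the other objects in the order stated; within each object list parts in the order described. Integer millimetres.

translate([0, 0, 670]) cube([1616, 805, 26]);
translate([60, 60, 0]) cylinder(h = 670, r = 43);
translate([1556, 60, 0]) cylinder(h = 670, r = 43);
translate([60, 745, 0]) cylinder(h = 670, r = 43);
translate([1556, 745, 0]) cylinder(h = 670, r = 43);
translate([1616, 123, 317]) {
  cube([388, 559, 24]);
  translate([0, 0, 24]) cube([388, 24, 355]);
  translate([0, 535, 24]) cube([388, 24, 355]);
  translate([0, 24, 24]) cube([24, 511, 355]);
  translate([364, 24, 24]) cube([24, 511, 355]);
}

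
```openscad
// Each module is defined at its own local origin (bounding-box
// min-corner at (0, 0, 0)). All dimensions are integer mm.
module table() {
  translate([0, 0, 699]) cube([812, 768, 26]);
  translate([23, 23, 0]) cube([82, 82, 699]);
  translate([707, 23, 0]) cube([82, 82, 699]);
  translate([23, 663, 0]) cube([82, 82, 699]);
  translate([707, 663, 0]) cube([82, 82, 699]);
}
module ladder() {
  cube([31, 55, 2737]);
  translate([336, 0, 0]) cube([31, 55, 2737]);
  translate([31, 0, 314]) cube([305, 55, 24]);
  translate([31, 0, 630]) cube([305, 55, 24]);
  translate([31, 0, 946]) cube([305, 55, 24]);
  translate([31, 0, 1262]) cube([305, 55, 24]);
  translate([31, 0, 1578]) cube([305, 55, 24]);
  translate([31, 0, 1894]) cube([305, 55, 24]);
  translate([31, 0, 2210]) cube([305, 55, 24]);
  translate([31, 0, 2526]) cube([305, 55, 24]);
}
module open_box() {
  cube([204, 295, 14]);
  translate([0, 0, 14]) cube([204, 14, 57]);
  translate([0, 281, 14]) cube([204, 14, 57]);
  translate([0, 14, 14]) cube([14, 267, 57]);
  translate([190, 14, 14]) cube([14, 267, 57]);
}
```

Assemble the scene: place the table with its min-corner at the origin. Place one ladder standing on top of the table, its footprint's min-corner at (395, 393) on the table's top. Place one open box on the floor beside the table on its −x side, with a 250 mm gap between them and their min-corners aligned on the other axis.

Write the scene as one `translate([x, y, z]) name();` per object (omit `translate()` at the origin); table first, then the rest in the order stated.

table();
translate([395, 393, 725]) ladder();
translate([-454, 0, 0]) open_box();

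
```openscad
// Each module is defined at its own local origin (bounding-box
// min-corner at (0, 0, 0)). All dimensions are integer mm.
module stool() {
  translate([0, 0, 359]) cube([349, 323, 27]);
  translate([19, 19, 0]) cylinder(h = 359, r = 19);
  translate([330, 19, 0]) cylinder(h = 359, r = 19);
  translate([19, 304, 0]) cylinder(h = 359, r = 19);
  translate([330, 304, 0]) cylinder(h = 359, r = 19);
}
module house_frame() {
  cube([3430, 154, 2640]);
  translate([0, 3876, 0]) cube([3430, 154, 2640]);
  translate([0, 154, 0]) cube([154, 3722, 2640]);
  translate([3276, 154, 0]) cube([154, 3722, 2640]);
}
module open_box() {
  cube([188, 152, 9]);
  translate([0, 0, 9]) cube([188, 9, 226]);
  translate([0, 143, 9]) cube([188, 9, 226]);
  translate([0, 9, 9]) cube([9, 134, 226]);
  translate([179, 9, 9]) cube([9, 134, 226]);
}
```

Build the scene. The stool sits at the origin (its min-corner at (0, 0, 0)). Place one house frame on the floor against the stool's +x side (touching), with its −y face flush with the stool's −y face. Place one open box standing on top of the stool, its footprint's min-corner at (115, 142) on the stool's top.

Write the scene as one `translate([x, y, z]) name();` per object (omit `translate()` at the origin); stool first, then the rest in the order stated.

stool();
translate([349, 0, 0]) house_frame();
translate([115, 142, 386]) open_box();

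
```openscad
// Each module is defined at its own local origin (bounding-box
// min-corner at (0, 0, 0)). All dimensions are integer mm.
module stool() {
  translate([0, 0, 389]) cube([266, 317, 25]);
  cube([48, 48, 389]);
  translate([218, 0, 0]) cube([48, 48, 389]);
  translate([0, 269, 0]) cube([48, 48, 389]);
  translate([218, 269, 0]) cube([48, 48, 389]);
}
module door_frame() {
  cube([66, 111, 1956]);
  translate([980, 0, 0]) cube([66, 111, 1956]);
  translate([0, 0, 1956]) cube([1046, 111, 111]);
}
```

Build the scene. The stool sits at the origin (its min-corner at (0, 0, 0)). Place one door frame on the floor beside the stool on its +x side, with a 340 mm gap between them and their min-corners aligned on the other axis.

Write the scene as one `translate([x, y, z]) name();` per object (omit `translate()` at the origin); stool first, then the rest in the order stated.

stool();
translate([606, 0, 0]) door_frame();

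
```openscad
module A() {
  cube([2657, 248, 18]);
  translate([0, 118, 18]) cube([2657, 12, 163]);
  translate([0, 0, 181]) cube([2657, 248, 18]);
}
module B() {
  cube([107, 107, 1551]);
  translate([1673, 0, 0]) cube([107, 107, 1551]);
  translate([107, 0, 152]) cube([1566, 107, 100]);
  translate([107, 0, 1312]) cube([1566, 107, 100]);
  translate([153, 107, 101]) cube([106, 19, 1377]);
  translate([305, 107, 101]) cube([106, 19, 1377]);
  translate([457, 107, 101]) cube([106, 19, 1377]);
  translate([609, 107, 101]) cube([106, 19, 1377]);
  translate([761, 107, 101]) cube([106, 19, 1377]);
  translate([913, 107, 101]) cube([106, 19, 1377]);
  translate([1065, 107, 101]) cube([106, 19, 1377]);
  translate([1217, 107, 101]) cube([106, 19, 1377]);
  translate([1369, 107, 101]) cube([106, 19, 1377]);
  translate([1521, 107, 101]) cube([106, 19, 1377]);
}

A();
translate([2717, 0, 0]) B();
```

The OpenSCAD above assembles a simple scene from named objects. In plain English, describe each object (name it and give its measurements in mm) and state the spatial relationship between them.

A is an I-beam lying along x, 2657 mm long. Overall section height 199 mm. Two flanges 248 mm wide (y) and 18 mm thick, one on the floor and one at the top; a web 12 mm thick runs between them, centred on the flange width.

B is a fence section. Two 107×107 mm posts, 1551 mm tall, stand on the floor with a clear span of 1566 mm between their inner faces. Two horizontal rails of 107×100 mm section span the gap between the posts with their undersides at z = 152 mm and z = 1312 mm, flush with the posts' −y face. 10 pickets, each 106 mm wide, 19 mm thick and 1377 mm tall, are fixed to the +y face of the rails with their bottoms at z = 101 mm, evenly spaced across the span with equal gaps (rounded down to the nearest mm) at the −x end and between each pair — any rounding remainder accumulates at the +x end.

The fence section is on the floor beside the I-beam on its +x side.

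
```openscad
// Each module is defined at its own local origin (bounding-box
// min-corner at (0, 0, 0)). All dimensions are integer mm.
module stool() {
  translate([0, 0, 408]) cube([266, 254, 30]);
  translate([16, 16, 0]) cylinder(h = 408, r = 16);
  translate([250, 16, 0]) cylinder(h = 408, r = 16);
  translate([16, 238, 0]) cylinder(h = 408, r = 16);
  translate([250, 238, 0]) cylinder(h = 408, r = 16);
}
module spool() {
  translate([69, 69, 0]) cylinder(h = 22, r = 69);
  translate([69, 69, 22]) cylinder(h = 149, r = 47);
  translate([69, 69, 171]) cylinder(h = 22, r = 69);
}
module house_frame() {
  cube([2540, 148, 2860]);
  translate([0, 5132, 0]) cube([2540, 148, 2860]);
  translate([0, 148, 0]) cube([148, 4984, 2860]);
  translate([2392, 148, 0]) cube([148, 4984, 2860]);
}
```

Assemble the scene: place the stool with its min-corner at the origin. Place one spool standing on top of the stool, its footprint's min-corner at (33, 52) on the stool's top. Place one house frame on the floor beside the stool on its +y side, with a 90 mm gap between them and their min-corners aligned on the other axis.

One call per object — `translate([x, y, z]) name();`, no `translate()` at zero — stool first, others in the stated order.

stool();
translate([33, 52, 438]) spool();
translate([0, 344, 0]) house_frame();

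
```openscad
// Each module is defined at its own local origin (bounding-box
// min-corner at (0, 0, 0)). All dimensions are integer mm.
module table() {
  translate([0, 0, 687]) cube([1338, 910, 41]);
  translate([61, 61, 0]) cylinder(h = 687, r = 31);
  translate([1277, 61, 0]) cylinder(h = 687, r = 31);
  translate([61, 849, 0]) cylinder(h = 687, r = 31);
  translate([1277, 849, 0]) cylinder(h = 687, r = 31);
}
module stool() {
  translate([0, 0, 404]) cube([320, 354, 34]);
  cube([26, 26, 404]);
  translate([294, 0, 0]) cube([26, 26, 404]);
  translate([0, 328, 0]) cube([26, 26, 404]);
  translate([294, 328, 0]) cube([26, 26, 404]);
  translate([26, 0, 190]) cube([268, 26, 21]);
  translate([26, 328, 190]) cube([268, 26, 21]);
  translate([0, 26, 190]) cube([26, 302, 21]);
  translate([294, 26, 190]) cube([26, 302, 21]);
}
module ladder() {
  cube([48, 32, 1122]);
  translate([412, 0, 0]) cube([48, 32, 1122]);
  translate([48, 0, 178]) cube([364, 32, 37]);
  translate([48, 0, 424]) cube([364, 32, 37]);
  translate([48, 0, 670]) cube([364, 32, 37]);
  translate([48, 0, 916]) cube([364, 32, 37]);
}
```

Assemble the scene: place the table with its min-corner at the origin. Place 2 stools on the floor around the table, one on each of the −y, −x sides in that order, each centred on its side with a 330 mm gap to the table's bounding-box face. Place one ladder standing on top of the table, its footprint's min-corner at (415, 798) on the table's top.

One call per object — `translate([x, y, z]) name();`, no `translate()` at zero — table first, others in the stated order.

table();
translate([509, -684, 0]) stool();
translate([-650, 278, 0]) stool();
translate([415, 798, 728]) ladder();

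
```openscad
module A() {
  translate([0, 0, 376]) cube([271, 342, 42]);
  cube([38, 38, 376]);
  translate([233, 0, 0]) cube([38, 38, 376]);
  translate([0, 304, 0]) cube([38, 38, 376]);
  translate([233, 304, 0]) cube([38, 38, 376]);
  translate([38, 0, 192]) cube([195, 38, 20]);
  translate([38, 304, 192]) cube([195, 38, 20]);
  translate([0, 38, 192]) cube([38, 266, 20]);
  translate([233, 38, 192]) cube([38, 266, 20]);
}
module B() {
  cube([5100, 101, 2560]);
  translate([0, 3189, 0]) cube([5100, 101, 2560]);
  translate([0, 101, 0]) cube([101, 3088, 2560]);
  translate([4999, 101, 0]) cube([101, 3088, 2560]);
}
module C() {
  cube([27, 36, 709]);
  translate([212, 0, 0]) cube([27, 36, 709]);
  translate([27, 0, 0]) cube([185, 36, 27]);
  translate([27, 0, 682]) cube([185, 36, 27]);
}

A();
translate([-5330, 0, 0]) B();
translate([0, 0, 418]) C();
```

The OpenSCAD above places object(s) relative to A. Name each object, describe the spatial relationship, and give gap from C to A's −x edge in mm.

The picture frame's min-x is at 0; the stool's min-x is 0; gap = 0 mm.

A is a stool. B is a house frame. C is a picture frame. The house frame is on the floor beside the stool on its −x side. The picture frame is on top of the stool. The gap from the picture frame to the stool's −x edge is 0 mm.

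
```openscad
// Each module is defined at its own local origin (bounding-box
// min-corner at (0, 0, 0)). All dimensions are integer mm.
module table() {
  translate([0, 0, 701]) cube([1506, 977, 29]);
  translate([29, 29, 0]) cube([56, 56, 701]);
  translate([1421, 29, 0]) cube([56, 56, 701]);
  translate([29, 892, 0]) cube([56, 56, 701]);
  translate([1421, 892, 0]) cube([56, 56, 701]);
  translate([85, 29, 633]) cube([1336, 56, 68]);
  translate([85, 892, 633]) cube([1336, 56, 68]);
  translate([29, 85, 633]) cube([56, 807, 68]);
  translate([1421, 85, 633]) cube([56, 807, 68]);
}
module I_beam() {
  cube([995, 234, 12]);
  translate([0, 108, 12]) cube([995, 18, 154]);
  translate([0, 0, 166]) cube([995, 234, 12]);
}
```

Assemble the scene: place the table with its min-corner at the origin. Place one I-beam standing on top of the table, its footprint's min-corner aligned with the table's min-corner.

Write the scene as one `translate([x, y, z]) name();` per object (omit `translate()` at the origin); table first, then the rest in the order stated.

table();
translate([0, 0, 730]) I_beam();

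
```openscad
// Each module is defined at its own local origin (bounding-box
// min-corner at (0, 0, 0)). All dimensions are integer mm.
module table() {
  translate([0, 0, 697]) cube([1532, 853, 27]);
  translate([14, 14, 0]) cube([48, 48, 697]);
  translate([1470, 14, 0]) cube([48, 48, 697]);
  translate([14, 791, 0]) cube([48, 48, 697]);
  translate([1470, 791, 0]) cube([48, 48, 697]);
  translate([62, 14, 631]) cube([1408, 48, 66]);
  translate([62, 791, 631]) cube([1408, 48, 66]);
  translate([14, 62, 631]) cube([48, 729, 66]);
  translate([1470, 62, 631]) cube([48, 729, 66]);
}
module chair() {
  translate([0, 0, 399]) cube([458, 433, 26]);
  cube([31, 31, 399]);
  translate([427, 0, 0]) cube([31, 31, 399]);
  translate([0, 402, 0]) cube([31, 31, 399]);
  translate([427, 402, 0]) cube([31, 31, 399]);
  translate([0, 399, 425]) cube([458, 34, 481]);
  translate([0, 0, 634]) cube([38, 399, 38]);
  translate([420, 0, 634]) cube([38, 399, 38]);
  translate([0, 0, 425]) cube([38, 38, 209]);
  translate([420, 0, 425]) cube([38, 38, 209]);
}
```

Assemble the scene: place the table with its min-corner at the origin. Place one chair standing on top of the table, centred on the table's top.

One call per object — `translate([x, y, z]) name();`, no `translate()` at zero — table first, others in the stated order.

table();
translate([537, 210, 724]) chair();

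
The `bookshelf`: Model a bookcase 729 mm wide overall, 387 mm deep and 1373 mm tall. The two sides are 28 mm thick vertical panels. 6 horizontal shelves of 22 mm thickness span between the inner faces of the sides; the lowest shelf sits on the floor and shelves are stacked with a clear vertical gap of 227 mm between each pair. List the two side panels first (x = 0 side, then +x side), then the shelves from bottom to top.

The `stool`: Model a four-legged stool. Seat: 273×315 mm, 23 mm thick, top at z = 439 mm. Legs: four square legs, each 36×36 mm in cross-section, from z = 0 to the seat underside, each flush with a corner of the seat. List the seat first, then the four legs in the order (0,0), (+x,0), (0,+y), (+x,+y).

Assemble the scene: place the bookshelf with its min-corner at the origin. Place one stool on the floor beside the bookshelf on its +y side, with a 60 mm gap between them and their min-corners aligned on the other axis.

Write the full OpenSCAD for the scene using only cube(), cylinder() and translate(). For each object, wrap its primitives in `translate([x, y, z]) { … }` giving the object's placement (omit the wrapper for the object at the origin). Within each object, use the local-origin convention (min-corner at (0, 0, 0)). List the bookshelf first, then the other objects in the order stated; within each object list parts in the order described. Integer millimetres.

cube([28, 387, 1373]);
translate([701, 0, 0]) cube([28, 387, 1373]);
translate([28, 0, 0]) cube([673, 387, 22]);
translate([28, 0, 249]) cube([673, 387, 22]);
translate([28, 0, 498]) cube([673, 387, 22]);
translate([28, 0, 747]) cube([673, 387, 22]);
translate([28, 0, 996]) cube([673, 387, 22]);
translate([28, 0, 1245]) cube([673, 387, 22]);
translate([0, 447, 0]) {
  translate([0, 0, 416]) cube([273, 315, 23]);
  cube([36, 36, 416]);
  translate([237, 0, 0]) cube([36, 36, 416]);
  translate([0, 279, 0]) cube([36, 36, 416]);
  translate([237, 279, 0]) cube([36, 36, 416]);
}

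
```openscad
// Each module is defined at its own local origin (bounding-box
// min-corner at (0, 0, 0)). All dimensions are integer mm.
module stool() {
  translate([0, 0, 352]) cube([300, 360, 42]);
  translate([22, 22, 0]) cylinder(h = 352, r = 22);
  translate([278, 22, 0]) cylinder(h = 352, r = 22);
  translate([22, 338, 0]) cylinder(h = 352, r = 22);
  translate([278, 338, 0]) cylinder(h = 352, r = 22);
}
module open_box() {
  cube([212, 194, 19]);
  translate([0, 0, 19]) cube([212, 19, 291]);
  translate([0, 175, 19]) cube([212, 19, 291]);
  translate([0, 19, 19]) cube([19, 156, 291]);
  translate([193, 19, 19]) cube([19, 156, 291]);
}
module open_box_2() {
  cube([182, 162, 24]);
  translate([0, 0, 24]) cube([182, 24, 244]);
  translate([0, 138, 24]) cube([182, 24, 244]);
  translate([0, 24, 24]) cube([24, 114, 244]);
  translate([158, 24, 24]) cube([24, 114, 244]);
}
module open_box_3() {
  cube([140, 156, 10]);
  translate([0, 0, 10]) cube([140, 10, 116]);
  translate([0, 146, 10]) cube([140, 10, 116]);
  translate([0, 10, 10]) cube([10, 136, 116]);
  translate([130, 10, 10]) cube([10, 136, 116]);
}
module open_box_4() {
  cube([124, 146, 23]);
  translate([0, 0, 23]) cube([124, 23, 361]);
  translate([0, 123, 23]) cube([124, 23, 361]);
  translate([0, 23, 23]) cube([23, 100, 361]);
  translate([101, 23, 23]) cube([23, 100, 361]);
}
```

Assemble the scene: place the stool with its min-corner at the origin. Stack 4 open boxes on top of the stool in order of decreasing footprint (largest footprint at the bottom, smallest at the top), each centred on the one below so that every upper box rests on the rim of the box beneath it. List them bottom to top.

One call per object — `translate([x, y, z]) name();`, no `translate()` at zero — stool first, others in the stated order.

stool();
translate([44, 83, 394]) open_box();
translate([59, 99, 704]) open_box_2();
translate([80, 102, 972]) open_box_3();
translate([88, 107, 1098]) open_box_4();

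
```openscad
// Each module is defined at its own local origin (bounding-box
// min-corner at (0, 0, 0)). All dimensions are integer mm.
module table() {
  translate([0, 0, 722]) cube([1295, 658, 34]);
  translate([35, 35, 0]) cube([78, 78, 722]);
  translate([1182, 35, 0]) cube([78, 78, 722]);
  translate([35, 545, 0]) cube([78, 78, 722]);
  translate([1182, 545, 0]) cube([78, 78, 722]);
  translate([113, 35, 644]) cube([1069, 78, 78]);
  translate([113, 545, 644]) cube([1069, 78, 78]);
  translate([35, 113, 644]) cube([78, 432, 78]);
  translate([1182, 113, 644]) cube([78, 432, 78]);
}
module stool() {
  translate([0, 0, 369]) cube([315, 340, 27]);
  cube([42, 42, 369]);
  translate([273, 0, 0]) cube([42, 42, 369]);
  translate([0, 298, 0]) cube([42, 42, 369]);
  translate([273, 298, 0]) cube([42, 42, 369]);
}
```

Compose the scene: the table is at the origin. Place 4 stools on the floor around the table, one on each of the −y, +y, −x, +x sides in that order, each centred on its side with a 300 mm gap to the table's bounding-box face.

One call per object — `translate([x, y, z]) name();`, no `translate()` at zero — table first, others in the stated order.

table();
translate([490, -640, 0]) stool();
translate([490, 958, 0]) stool();
translate([-615, 159, 0]) stool();
translate([1595, 159, 0]) stool();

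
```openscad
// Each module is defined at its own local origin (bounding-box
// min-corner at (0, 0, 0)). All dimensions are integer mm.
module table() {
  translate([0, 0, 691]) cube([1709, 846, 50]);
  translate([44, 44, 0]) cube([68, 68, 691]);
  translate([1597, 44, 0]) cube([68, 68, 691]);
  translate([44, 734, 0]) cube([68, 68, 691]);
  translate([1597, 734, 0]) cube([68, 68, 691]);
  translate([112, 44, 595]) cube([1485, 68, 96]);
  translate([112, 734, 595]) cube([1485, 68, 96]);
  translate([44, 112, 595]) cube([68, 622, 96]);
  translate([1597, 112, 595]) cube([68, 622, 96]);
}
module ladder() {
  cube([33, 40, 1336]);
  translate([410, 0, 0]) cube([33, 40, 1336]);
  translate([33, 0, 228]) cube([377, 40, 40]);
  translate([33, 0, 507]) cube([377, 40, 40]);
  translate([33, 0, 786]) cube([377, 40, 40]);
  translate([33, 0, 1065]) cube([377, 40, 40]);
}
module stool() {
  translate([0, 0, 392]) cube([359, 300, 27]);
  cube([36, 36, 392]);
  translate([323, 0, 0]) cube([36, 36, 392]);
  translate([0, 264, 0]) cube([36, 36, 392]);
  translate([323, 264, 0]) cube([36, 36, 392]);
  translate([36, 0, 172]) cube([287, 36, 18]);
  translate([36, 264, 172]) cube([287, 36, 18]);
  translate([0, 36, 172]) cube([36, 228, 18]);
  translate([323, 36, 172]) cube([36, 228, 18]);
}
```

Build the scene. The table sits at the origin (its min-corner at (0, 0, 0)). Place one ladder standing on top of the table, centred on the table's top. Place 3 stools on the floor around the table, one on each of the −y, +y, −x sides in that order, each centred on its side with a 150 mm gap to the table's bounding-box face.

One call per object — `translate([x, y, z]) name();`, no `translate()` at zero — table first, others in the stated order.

table();
translate([633, 403, 741]) ladder();
translate([675, -450, 0]) stool();
translate([675, 996, 0]) stool();
translate([-509, 273, 0]) stool();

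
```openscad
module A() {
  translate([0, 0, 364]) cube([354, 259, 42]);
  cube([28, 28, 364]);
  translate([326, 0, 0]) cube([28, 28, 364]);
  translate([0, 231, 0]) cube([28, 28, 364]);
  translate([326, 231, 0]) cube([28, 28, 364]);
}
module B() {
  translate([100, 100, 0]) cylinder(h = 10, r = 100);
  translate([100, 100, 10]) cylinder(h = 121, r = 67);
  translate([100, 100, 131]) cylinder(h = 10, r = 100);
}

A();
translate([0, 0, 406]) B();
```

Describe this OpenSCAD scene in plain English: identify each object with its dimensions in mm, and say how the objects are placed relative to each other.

A is a simple wooden stool: a rectangular seat 354 mm (x) by 259 mm (y), 42 mm thick, top face at z = 406 mm, on four square legs, each 28×28 mm in cross-section. The legs rest on z = 0, each flush with a corner of the seat.

B is a spool: two coaxial disc flanges of radius 100 mm and thickness 10 mm, joined by a core cylinder of radius 67 mm and height 121 mm. The lower flange rests on z = 0 and the three cylinders share a vertical axis.

The spool is on top of the stool.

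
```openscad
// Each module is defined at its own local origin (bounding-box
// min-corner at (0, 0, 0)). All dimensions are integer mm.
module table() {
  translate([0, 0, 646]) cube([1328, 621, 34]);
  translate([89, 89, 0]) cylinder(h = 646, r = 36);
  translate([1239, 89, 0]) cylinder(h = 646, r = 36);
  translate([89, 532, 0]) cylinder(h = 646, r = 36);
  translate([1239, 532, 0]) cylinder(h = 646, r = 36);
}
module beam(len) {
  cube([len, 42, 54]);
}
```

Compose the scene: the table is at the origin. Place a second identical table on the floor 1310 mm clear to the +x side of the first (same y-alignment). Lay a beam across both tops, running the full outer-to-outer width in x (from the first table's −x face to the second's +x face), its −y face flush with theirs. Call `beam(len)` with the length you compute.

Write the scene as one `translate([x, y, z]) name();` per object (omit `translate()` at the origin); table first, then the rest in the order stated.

table();
translate([2638, 0, 0]) table();
translate([0, 0, 680]) beam(3966);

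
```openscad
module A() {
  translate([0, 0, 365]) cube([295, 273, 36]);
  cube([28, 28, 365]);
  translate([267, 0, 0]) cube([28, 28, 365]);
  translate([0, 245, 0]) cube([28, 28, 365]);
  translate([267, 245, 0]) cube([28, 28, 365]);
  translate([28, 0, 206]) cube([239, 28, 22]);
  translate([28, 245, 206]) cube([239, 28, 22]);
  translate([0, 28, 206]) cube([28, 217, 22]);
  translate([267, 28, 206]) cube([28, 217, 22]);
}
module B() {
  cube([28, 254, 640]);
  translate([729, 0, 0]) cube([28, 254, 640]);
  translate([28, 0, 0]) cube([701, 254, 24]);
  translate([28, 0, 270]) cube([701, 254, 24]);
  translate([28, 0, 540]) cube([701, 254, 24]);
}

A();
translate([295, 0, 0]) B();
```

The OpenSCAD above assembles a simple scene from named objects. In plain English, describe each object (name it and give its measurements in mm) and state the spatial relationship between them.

A is a four-legged stool. The seat is a 295×273×36 mm slab whose top surface is at z = 401 mm; four square legs, each 28×28 mm in cross-section, run from the floor (z = 0) to the underside of the seat, each flush with a corner of the seat. Four stretchers, 28 mm wide and 22 mm tall, connect adjacent legs with their undersides at z = 206 mm, each running between the inner faces of the legs it joins and aligned with the legs' outer faces on the other axis.

B is a bookshelf 757 mm wide overall, 254 mm deep and 640 mm tall. The two sides are 28 mm thick vertical panels. 3 horizontal shelves of 24 mm thickness span between the inner faces of the sides; the lowest shelf sits on the floor and shelves are stacked with a clear vertical gap of 246 mm between each pair.

The bookshelf is against the stool's +x side, with their −y faces flush.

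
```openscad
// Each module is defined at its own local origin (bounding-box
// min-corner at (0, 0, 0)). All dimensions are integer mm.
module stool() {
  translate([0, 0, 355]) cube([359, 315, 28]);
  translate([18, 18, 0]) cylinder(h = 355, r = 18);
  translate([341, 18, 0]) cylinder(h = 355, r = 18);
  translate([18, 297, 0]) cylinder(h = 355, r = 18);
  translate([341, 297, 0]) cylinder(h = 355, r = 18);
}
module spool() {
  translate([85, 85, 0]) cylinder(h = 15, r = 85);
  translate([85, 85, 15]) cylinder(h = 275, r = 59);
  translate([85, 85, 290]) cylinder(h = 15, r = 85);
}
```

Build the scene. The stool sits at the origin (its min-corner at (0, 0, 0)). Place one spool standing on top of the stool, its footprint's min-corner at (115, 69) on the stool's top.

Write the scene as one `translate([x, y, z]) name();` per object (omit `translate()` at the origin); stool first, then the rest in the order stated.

stool();
translate([115, 69, 383]) spool();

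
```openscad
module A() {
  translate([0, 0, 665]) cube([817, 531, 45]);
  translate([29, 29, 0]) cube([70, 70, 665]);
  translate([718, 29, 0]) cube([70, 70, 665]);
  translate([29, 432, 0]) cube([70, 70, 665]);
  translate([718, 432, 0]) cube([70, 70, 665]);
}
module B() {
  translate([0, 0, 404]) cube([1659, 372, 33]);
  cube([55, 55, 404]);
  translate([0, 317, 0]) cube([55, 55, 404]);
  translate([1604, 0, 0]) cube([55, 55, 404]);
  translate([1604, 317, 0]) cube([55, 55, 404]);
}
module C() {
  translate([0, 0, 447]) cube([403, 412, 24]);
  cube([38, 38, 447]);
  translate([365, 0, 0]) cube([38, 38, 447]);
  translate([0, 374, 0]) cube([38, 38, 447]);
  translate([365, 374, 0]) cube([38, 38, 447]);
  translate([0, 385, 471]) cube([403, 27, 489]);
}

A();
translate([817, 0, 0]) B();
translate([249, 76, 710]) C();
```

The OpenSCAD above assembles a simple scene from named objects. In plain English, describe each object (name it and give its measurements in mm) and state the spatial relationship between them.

A is a rectangular dining table. The top is 817×531×45 mm with its upper surface at z = 710 mm. It stands on four 70×70 mm square legs, each inset 29 mm from the nearest pair of top edges, running from the floor to the underside of the top.

B is a long wooden bench with a 1659 mm (x) × 372 mm (y) seat, 33 mm thick, its top surface 437 mm above the floor. Four 55 mm square legs at the seat corners, flush with the edges, run from z = 0 to the seat underside.

C is a chair: 403×412 mm seat, 24 mm thick, top at z = 471 mm, on four 38 mm square corner legs flush with the seat edges. A 27 mm thick backrest slab spans the full seat width, extending 489 mm above the seat top, its back face flush with the seat's +y edge.

The bench is against the table's +x side, with their −y faces flush. The chair is on top of the table.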